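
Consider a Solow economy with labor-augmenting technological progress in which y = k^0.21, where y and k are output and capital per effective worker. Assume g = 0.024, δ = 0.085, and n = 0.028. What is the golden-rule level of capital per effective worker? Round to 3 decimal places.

The effective depreciation rate is n + g + δ = 0.028 + 0.024 + 0.085 = 0.137.
At the golden rule the marginal product of capital equals n+g+δ: 0.21·k^(0.21−1) = 0.137. Solving, k_gold = (0.21/0.137)^(1/0.79) ≈ 1.7172.

k_gold ≈ 1.717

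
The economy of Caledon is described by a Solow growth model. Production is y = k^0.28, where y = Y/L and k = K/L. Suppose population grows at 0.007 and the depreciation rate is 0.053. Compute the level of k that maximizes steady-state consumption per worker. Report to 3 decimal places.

k_gold ≈ 8.495

Break-even investment rate: n + δ = 0.007 + 0.053 = 0.06.
Golden rule sets MPK = n+δ: 0.28·k^(0.28−1) = 0.06, so k_gold = (0.28/0.06)^(1/0.72) ≈ 8.4952.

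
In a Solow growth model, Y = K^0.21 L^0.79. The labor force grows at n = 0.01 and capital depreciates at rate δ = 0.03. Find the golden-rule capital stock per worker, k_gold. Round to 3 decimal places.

k_gold ≈ 8.158

The effective depreciation rate is n + δ = 0.01 + 0.03 = 0.04.
Golden rule sets MPK = n+δ: 0.21·k^(0.21−1) = 0.04, so k_gold = (0.21/0.04)^(1/0.79) ≈ 8.1582.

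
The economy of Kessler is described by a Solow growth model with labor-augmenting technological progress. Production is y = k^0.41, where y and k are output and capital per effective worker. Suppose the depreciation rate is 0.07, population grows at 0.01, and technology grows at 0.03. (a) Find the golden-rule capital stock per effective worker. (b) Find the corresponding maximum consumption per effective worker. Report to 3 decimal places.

n + g + δ = 0.01 + 0.03 + 0.07 = 0.11.
Setting f'(k) = n+g+δ gives 0.41·k^(0.41−1) = 0.11, hence k_gold = (0.41/0.11)^(1/0.59) ≈ 9.2995.
y_gold = 9.2995^0.41 ≈ 2.4950; c_gold = y_gold − 0.11·k_gold ≈ 1.4720.

(a) k_gold ≈ 9.300; (b) c_gold ≈ 1.472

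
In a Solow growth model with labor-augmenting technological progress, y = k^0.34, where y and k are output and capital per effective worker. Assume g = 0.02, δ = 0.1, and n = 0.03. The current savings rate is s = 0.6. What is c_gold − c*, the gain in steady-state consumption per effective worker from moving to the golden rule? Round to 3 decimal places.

Δc ≈ 0.189

n + g + δ = 0.03 + 0.02 + 0.1 = 0.15.
Current steady state (s = 0.6): k* = (0.6/0.15)^(1/0.66) ≈ 8.1698, y* = 8.1698^0.34 ≈ 2.0425, c* = (1−0.6)·2.0425 ≈ 0.8170.
Setting f'(k) = n+g+δ gives 0.34·k^(0.34−1) = 0.15, hence k_gold = (0.34/0.15)^(1/0.66) ≈ 3.4551.
y_gold = 3.4551^0.34 ≈ 1.5243, c_gold = y_gold − 0.15·k_gold ≈ 1.0061.
Gain: Δc = 1.0061 − 0.8170 ≈ 0.1891.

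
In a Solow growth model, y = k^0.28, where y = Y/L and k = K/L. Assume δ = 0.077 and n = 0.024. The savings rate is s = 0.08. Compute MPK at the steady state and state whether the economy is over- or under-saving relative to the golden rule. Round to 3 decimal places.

Capital per worker breaks even when investment replaces (n + δ)·k; here n + δ = 0.101.
Steady-state k*: s·k^0.28 = 0.101·k gives k* = (0.08/0.101)^(1/0.72) ≈ 0.7234.
MPK = 0.28·0.7234^(-0.72) ≈ 0.3535.
MPK > n+δ = 0.101, so the economy is dynamically efficient (under-saving).

under-saving; MPK ≈ 0.354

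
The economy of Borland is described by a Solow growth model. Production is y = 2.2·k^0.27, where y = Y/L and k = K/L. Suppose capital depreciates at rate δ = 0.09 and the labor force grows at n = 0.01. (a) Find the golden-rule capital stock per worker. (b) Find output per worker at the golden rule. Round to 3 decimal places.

The effective depreciation rate is n + δ = 0.01 + 0.09 = 0.1.
Maximizing c = f(k) − (n+δ)·k gives f'(k) = n+δ, i.e. 0.27·2.2·k^(0.27−1) = 0.1, so k_gold = (0.27·2.2/0.1)^(1/0.73) ≈ 11.4810.
y_gold = 2.2·11.4810^0.27 ≈ 4.2522.

(a) k_gold ≈ 11.481; (b) y_gold ≈ 4.252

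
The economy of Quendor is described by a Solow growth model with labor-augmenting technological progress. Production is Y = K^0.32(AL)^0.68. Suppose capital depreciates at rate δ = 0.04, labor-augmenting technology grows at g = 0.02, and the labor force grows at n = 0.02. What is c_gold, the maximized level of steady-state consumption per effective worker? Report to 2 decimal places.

Break-even investment rate: n + g + δ = 0.02 + 0.02 + 0.04 = 0.08.
Golden rule sets MPK = n+g+δ: 0.32·k^(0.32−1) = 0.08, so k_gold = (0.32/0.08)^(1/0.68) ≈ 7.6804.
y_gold = 7.6804^0.32 ≈ 1.9201.
c_gold = y_gold − (n+g+δ)·k_gold = 1.9201 − 0.08·7.6804 ≈ 1.3057.

c_gold ≈ 1.31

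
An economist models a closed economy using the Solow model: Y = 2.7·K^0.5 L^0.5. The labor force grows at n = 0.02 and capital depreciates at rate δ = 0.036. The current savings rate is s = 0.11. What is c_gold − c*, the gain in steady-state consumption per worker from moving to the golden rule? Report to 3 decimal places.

n + δ = 0.02 + 0.036 = 0.056.
Current steady state (s = 0.11): k* = (0.11·2.7/0.056)^(1/0.5) ≈ 28.1279, y* = 2.7·28.1279^0.5 ≈ 14.3196, c* = (1−0.11)·14.3196 ≈ 12.7445.
At the golden rule the marginal product of capital equals n+δ: 0.5·2.7·k^(0.5−1) = 0.056. Solving, k_gold = (0.5·2.7/0.056)^(1/0.5) ≈ 581.1543.
y_gold = 2.7·581.1543^0.5 ≈ 65.0893, c_gold = y_gold − 0.056·k_gold ≈ 32.5446.
Gain: Δc = 32.5446 − 12.7445 ≈ 19.8002.

Δc ≈ 19.800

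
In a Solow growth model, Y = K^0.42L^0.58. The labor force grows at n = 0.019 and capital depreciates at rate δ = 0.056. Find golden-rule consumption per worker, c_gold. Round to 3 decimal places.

c_gold ≈ 2.019

Capital per worker breaks even when investment replaces (n + δ)·k; here n + δ = 0.075.
At the golden rule the marginal product of capital equals n+δ: 0.42·k^(0.42−1) = 0.075. Solving, k_gold = (0.42/0.075)^(1/0.58) ≈ 19.4975.
y_gold = 19.4975^0.42 ≈ 3.4817.
c_gold = y_gold − (n+δ)·k_gold = 3.4817 − 0.075·19.4975 ≈ 2.0194.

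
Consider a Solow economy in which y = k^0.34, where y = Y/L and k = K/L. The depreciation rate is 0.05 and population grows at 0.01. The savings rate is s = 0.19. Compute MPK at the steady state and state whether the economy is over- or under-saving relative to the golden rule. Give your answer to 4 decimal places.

under-saving; MPK ≈ 0.1074

Break-even investment rate: n + δ = 0.01 + 0.05 = 0.06.
Steady-state k*: s·k^0.34 = 0.06·k gives k* = (0.19/0.06)^(1/0.66) ≈ 5.7344.
MPK = 0.34·5.7344^(-0.66) ≈ 0.1074.
MPK > n+δ = 0.06, so the economy is dynamically efficient (under-saving).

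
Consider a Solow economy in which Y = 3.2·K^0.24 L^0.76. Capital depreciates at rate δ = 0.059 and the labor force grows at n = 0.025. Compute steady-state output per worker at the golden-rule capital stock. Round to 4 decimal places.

Capital per worker breaks even when investment replaces (n + δ)·k; here n + δ = 0.084.
Setting f'(k) = n+δ gives 0.24·3.2·k^(0.24−1) = 0.084, hence k_gold = (0.24·3.2/0.084)^(1/0.76) ≈ 18.3900.
Output: y_gold = 3.2·k_gold^0.24 = 3.2·18.3900^0.24 ≈ 6.4365.

y_gold ≈ 6.4365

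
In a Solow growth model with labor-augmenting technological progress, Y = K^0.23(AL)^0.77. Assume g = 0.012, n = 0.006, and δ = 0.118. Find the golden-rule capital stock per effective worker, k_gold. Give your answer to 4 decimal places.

n + g + δ = 0.006 + 0.012 + 0.118 = 0.136.
Setting f'(k) = n+g+δ gives 0.23·k^(0.23−1) = 0.136, hence k_gold = (0.23/0.136)^(1/0.77) ≈ 1.9786.

k_gold ≈ 1.9786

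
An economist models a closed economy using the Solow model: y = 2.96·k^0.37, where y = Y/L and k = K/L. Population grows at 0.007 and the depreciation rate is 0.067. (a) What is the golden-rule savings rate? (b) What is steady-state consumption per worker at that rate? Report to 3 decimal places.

Break-even investment rate: n + δ = 0.007 + 0.067 = 0.074.
For Cobb-Douglas, s_gold equals capital's share: s_gold = 0.37.
At the golden rule the marginal product of capital equals n+δ: 0.37·2.96·k^(0.37−1) = 0.074. Solving, k_gold = (0.37·2.96/0.074)^(1/0.63) ≈ 72.0374.
y_gold = 2.96·72.0374^0.37 ≈ 14.4075; c_gold = (1−0.37)·y_gold ≈ 9.0767.

(a) s_gold = 0.370; (b) c_gold ≈ 9.077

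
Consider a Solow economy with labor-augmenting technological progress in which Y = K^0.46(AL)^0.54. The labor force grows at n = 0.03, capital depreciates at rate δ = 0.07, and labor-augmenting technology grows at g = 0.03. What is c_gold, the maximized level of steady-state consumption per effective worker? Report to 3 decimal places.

n + g + δ = 0.03 + 0.03 + 0.07 = 0.13.
Golden rule sets MPK = n+g+δ: 0.46·k^(0.46−1) = 0.13, so k_gold = (0.46/0.13)^(1/0.54) ≈ 10.3830.
y_gold = 10.3830^0.46 ≈ 2.9343.
c_gold = y_gold − (n+g+δ)·k_gold = 2.9343 − 0.13·10.3830 ≈ 1.5845.

c_gold ≈ 1.585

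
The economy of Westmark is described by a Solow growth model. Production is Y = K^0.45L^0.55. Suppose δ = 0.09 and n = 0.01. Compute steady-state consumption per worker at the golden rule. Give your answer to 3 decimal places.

Capital per worker breaks even when investment replaces (n + δ)·k; here n + δ = 0.1.
Setting f'(k) = n+δ gives 0.45·k^(0.45−1) = 0.1, hence k_gold = (0.45/0.1)^(1/0.55) ≈ 15.4049.
y_gold = 15.4049^0.45 ≈ 3.4233.
c_gold = y_gold − (n+δ)·k_gold = 3.4233 − 0.1·15.4049 ≈ 1.8828.

c_gold ≈ 1.883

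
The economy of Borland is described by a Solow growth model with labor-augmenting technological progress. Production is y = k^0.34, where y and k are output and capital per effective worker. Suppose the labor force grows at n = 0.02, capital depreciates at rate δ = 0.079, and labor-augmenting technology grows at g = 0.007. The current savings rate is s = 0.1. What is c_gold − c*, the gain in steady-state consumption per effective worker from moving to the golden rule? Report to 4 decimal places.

Capital per effective worker breaks even when investment replaces (n + g + δ)·k; here n + g + δ = 0.106.
Current steady state (s = 0.1): k* = (0.1/0.106)^(1/0.66) ≈ 0.9155, y* = 0.9155^0.34 ≈ 0.9704, c* = (1−0.1)·0.9704 ≈ 0.8734.
Golden rule sets MPK = n+g+δ: 0.34·k^(0.34−1) = 0.106, so k_gold = (0.34/0.106)^(1/0.66) ≈ 5.8469.
y_gold = 5.8469^0.34 ≈ 1.8229, c_gold = y_gold − 0.106·k_gold ≈ 1.2031.
Gain: Δc = 1.2031 − 0.8734 ≈ 0.3297.

Δc ≈ 0.3297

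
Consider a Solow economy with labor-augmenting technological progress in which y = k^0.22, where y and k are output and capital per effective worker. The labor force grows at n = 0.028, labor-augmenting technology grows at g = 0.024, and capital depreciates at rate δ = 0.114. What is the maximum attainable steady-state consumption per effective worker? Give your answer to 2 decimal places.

Break-even investment rate: n + g + δ = 0.028 + 0.024 + 0.114 = 0.166.
Golden rule sets MPK = n+g+δ: 0.22·k^(0.22−1) = 0.166, so k_gold = (0.22/0.166)^(1/0.78) ≈ 1.4349.
y_gold = 1.4349^0.22 ≈ 1.0827.
c_gold = y_gold − (n+g+δ)·k_gold = 1.0827 − 0.166·1.4349 ≈ 0.8445.

c_gold ≈ 0.84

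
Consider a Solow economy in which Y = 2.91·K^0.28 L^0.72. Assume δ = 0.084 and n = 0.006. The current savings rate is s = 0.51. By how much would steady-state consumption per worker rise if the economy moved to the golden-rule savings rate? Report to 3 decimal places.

Δc ≈ 0.694

n + δ = 0.006 + 0.084 = 0.09.
Current steady state (s = 0.51): k* = (0.51·2.91/0.09)^(1/0.72) ≈ 49.0438, y* = 2.91·49.0438^0.28 ≈ 8.6548, c* = (1−0.51)·8.6548 ≈ 4.2408.
Maximizing c = f(k) − (n+δ)·k gives f'(k) = n+δ, i.e. 0.28·2.91·k^(0.28−1) = 0.09, so k_gold = (0.28·2.91/0.09)^(1/0.72) ≈ 21.3256.
y_gold = 2.91·21.3256^0.28 ≈ 6.8546, c_gold = y_gold − 0.09·k_gold ≈ 4.9353.
Gain: Δc = 4.9353 − 4.2408 ≈ 0.6945.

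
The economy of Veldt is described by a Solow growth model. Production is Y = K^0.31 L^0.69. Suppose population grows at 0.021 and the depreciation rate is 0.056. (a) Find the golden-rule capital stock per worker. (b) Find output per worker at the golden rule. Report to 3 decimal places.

Capital per worker breaks even when investment replaces (n + δ)·k; here n + δ = 0.077.
At the golden rule the marginal product of capital equals n+δ: 0.31·k^(0.31−1) = 0.077. Solving, k_gold = (0.31/0.077)^(1/0.69) ≈ 7.5270.
y_gold = 7.5270^0.31 ≈ 1.8696.

(a) k_gold ≈ 7.527; (b) y_gold ≈ 1.870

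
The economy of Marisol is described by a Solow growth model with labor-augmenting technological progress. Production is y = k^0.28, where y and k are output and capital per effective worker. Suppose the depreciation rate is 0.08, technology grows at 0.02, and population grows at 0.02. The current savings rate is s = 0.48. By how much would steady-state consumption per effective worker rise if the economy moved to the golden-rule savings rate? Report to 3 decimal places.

Δc ≈ 0.109

The effective depreciation rate is n + g + δ = 0.02 + 0.02 + 0.08 = 0.12.
Current steady state (s = 0.48): k* = (0.48/0.12)^(1/0.72) ≈ 6.8580, y* = 6.8580^0.28 ≈ 1.7145, c* = (1−0.48)·1.7145 ≈ 0.8915.
At the golden rule the marginal product of capital equals n+g+δ: 0.28·k^(0.28−1) = 0.12. Solving, k_gold = (0.28/0.12)^(1/0.72) ≈ 3.2440.
y_gold = 3.2440^0.28 ≈ 1.3903, c_gold = y_gold − 0.12·k_gold ≈ 1.0010.
Gain: Δc = 1.0010 − 0.8915 ≈ 0.1095.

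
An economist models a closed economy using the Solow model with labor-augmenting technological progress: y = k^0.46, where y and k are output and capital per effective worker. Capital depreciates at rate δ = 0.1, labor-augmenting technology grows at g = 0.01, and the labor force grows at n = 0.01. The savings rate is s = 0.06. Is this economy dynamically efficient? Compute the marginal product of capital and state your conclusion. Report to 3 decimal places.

Break-even investment rate: n + g + δ = 0.01 + 0.01 + 0.1 = 0.12.
Steady-state k*: s·k^0.46 = 0.12·k gives k* = (0.06/0.12)^(1/0.54) ≈ 0.2770.
MPK = 0.46·0.2770^(-0.54) ≈ 0.9200.
MPK > n+g+δ = 0.12, so the economy is dynamically efficient (under-saving).

dynamically efficient; MPK ≈ 0.920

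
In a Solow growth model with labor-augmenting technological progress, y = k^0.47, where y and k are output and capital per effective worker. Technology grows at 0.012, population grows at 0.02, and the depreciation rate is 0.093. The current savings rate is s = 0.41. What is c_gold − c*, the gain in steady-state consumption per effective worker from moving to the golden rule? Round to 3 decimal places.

The effective depreciation rate is n + g + δ = 0.02 + 0.012 + 0.093 = 0.125.
Current steady state (s = 0.41): k* = (0.41/0.125)^(1/0.53) ≈ 9.4047, y* = 9.4047^0.47 ≈ 2.8673, c* = (1−0.41)·2.8673 ≈ 1.6917.
Maximizing c = f(k) − (n+g+δ)·k gives f'(k) = n+g+δ, i.e. 0.47·k^(0.47−1) = 0.125, so k_gold = (0.47/0.125)^(1/0.53) ≈ 12.1691.
y_gold = 12.1691^0.47 ≈ 3.2365, c_gold = y_gold − 0.125·k_gold ≈ 1.7153.
Gain: Δc = 1.7153 − 1.6917 ≈ 0.0236.

Δc ≈ 0.024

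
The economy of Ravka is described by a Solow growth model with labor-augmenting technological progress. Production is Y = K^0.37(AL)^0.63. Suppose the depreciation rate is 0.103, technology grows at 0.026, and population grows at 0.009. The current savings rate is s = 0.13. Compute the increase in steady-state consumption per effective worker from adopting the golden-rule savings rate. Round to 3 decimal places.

n + g + δ = 0.009 + 0.026 + 0.103 = 0.138.
Current steady state (s = 0.13): k* = (0.13/0.138)^(1/0.63) ≈ 0.9096, y* = 0.9096^0.37 ≈ 0.9655, c* = (1−0.13)·0.9655 ≈ 0.8400.
Golden rule sets MPK = n+g+δ: 0.37·k^(0.37−1) = 0.138, so k_gold = (0.37/0.138)^(1/0.63) ≈ 4.7849.
y_gold = 4.7849^0.37 ≈ 1.7847, c_gold = y_gold − 0.138·k_gold ≈ 1.1243.
Gain: Δc = 1.1243 − 0.8400 ≈ 0.2843.

Δc ≈ 0.284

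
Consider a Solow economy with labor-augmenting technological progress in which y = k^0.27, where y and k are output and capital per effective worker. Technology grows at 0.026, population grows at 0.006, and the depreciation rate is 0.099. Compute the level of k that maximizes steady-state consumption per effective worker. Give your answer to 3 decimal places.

Break-even investment rate: n + g + δ = 0.006 + 0.026 + 0.099 = 0.131.
At the golden rule the marginal product of capital equals n+g+δ: 0.27·k^(0.27−1) = 0.131. Solving, k_gold = (0.27/0.131)^(1/0.73) ≈ 2.6932.

k_gold ≈ 2.693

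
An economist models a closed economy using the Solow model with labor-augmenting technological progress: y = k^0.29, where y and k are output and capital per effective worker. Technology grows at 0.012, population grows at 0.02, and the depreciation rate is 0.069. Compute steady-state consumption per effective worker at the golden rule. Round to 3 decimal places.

c_gold ≈ 1.092

Break-even investment rate: n + g + δ = 0.02 + 0.012 + 0.069 = 0.101.
Setting f'(k) = n+g+δ gives 0.29·k^(0.29−1) = 0.101, hence k_gold = (0.29/0.101)^(1/0.71) ≈ 4.4175.
y_gold = 4.4175^0.29 ≈ 1.5385.
c_gold = y_gold − (n+g+δ)·k_gold = 1.5385 − 0.101·4.4175 ≈ 1.0923.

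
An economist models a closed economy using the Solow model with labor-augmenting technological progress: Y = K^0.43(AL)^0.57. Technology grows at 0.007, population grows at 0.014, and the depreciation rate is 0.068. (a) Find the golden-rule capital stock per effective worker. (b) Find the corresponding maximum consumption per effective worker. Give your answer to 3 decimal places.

(a) k_gold ≈ 15.854; (b) c_gold ≈ 1.870

n + g + δ = 0.014 + 0.007 + 0.068 = 0.089.
Maximizing c = f(k) − (n+g+δ)·k gives f'(k) = n+g+δ, i.e. 0.43·k^(0.43−1) = 0.089, so k_gold = (0.43/0.089)^(1/0.57) ≈ 15.8540.
y_gold = 15.8540^0.43 ≈ 3.2814; c_gold = y_gold − 0.089·k_gold ≈ 1.8704.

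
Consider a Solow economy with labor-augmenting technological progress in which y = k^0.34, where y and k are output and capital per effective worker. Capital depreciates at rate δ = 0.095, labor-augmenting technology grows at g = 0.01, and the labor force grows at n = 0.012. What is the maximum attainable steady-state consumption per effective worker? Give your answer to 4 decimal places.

n + g + δ = 0.012 + 0.01 + 0.095 = 0.117.
Setting f'(k) = n+g+δ gives 0.34·k^(0.34−1) = 0.117, hence k_gold = (0.34/0.117)^(1/0.66) ≈ 5.0345.
y_gold = 5.0345^0.34 ≈ 1.7325.
c_gold = y_gold − (n+g+δ)·k_gold = 1.7325 − 0.117·5.0345 ≈ 1.1434.

c_gold ≈ 1.1434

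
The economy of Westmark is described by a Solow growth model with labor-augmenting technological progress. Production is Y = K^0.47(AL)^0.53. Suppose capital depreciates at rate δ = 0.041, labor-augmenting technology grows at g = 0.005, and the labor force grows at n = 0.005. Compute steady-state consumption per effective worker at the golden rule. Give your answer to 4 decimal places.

The effective depreciation rate is n + g + δ = 0.005 + 0.005 + 0.041 = 0.051.
Setting f'(k) = n+g+δ gives 0.47·k^(0.47−1) = 0.051, hence k_gold = (0.47/0.051)^(1/0.53) ≈ 66.0486.
y_gold = 66.0486^0.47 ≈ 7.1670.
c_gold = y_gold − (n+g+δ)·k_gold = 7.1670 − 0.051·66.0486 ≈ 3.7985.

c_gold ≈ 3.7985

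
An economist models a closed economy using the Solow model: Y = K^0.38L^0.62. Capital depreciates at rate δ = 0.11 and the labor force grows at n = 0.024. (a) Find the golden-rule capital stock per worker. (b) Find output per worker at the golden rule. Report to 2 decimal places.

(a) k_gold ≈ 5.37; (b) y_gold ≈ 1.89

n + δ = 0.024 + 0.11 = 0.134.
Setting f'(k) = n+δ gives 0.38·k^(0.38−1) = 0.134, hence k_gold = (0.38/0.134)^(1/0.62) ≈ 5.3719.
y_gold = 5.3719^0.38 ≈ 1.8943.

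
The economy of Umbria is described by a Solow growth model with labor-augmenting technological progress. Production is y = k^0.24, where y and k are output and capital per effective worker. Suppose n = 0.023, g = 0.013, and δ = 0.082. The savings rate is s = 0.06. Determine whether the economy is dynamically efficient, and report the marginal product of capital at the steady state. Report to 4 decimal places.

dynamically efficient; MPK ≈ 0.4720

n + g + δ = 0.023 + 0.013 + 0.082 = 0.118.
Steady-state k*: s·k^0.24 = 0.118·k gives k* = (0.06/0.118)^(1/0.76) ≈ 0.4107.
MPK = 0.24·0.4107^(-0.76) ≈ 0.4720.
MPK > n+g+δ = 0.118, so the economy is dynamically efficient (under-saving).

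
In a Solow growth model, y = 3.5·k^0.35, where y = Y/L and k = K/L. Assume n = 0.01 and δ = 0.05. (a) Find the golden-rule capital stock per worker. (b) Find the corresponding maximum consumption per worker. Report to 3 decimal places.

(a) k_gold ≈ 103.600; (b) c_gold ≈ 11.544

Capital per worker breaks even when investment replaces (n + δ)·k; here n + δ = 0.06.
Setting f'(k) = n+δ gives 0.35·3.5·k^(0.35−1) = 0.06, hence k_gold = (0.35·3.5/0.06)^(1/0.65) ≈ 103.6004.
y_gold = 3.5·103.6004^0.35 ≈ 17.7601; c_gold = y_gold − 0.06·k_gold ≈ 11.5440.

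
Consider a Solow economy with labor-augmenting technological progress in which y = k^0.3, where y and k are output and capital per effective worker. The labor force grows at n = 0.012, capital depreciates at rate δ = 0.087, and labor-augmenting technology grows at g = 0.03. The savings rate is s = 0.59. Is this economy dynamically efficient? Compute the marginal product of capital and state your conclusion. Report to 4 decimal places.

dynamically inefficient; MPK ≈ 0.0656

Break-even investment rate: n + g + δ = 0.012 + 0.03 + 0.087 = 0.129.
Steady-state k*: s·k^0.3 = 0.129·k gives k* = (0.59/0.129)^(1/0.7) ≈ 8.7747.
MPK = 0.3·8.7747^(-0.7) ≈ 0.0656.
MPK < n+g+δ = 0.129, so the economy is dynamically inefficient (over-saving).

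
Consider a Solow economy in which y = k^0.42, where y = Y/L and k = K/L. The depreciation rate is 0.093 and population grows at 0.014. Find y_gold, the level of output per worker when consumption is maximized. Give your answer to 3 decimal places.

n + δ = 0.014 + 0.093 = 0.107.
Maximizing c = f(k) − (n+δ)·k gives f'(k) = n+δ, i.e. 0.42·k^(0.42−1) = 0.107, so k_gold = (0.42/0.107)^(1/0.58) ≈ 10.5659.
Output: y_gold = k_gold^0.42 = 10.5659^0.42 ≈ 2.6918.

y_gold ≈ 2.692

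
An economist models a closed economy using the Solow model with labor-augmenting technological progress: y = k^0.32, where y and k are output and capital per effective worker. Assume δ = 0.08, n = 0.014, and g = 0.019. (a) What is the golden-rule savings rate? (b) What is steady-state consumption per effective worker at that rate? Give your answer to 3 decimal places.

(a) s_gold = 0.320; (b) c_gold ≈ 1.110

Break-even investment rate: n + g + δ = 0.014 + 0.019 + 0.08 = 0.113.
For Cobb-Douglas, s_gold equals capital's share: s_gold = 0.32.
Maximizing c = f(k) − (n+g+δ)·k gives f'(k) = n+g+δ, i.e. 0.32·k^(0.32−1) = 0.113, so k_gold = (0.32/0.113)^(1/0.68) ≈ 4.6218.
y_gold = 4.6218^0.32 ≈ 1.6321; c_gold = (1−0.32)·y_gold ≈ 1.1098.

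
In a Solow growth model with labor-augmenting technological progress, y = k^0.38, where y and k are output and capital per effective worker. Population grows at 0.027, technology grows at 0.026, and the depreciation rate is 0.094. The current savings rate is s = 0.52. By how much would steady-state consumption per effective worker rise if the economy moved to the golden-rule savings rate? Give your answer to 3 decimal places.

The effective depreciation rate is n + g + δ = 0.027 + 0.026 + 0.094 = 0.147.
Current steady state (s = 0.52): k* = (0.52/0.147)^(1/0.62) ≈ 7.6732, y* = 7.6732^0.38 ≈ 2.1692, c* = (1−0.52)·2.1692 ≈ 1.0412.
Setting f'(k) = n+g+δ gives 0.38·k^(0.38−1) = 0.147, hence k_gold = (0.38/0.147)^(1/0.62) ≈ 4.6267.
y_gold = 4.6267^0.38 ≈ 1.7898, c_gold = y_gold − 0.147·k_gold ≈ 1.1097.
Gain: Δc = 1.1097 − 1.0412 ≈ 0.0685.

Δc ≈ 0.068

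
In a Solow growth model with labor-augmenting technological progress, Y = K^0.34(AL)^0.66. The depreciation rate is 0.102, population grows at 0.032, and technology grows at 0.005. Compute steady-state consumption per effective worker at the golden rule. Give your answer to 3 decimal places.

c_gold ≈ 1.046

Capital per effective worker breaks even when investment replaces (n + g + δ)·k; here n + g + δ = 0.139.
At the golden rule the marginal product of capital equals n+g+δ: 0.34·k^(0.34−1) = 0.139. Solving, k_gold = (0.34/0.139)^(1/0.66) ≈ 3.8778.
y_gold = 3.8778^0.34 ≈ 1.5853.
c_gold = y_gold − (n+g+δ)·k_gold = 1.5853 − 0.139·3.8778 ≈ 1.0463.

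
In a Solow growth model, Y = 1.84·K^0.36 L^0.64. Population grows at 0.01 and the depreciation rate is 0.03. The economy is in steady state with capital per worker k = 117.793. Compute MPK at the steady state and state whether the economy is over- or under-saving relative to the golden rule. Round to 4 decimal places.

n + δ = 0.01 + 0.03 = 0.04.
MPK = 0.36·1.84·k^(0.36−1) = 0.36·1.84·117.793^(-0.64) ≈ 0.0313.
MPK < 0.04, so the economy is dynamically inefficient (over-saving).

over-saving; MPK ≈ 0.0313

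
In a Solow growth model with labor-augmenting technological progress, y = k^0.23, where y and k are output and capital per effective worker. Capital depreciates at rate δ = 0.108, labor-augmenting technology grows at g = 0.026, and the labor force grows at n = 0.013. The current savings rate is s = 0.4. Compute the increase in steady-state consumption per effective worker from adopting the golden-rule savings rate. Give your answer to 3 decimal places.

Δc ≈ 0.071

The effective depreciation rate is n + g + δ = 0.013 + 0.026 + 0.108 = 0.147.
Current steady state (s = 0.4): k* = (0.4/0.147)^(1/0.77) ≈ 3.6694, y* = 3.6694^0.23 ≈ 1.3485, c* = (1−0.4)·1.3485 ≈ 0.8091.
Setting f'(k) = n+g+δ gives 0.23·k^(0.23−1) = 0.147, hence k_gold = (0.23/0.147)^(1/0.77) ≈ 1.7885.
y_gold = 1.7885^0.23 ≈ 1.1431, c_gold = y_gold − 0.147·k_gold ≈ 0.8802.
Gain: Δc = 0.8802 − 0.8091 ≈ 0.0710.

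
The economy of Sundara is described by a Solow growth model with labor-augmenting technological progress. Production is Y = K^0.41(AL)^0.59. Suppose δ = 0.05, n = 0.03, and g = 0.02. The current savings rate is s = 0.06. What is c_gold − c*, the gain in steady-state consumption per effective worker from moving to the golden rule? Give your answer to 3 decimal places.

Δc ≈ 0.914

n + g + δ = 0.03 + 0.02 + 0.05 = 0.1.
Current steady state (s = 0.06): k* = (0.06/0.1)^(1/0.59) ≈ 0.4207, y* = 0.4207^0.41 ≈ 0.7012, c* = (1−0.06)·0.7012 ≈ 0.6591.
Setting f'(k) = n+g+δ gives 0.41·k^(0.41−1) = 0.1, hence k_gold = (0.41/0.1)^(1/0.59) ≈ 10.9299.
y_gold = 10.9299^0.41 ≈ 2.6658, c_gold = y_gold − 0.1·k_gold ≈ 1.5728.
Gain: Δc = 1.5728 − 0.6591 ≈ 0.9137.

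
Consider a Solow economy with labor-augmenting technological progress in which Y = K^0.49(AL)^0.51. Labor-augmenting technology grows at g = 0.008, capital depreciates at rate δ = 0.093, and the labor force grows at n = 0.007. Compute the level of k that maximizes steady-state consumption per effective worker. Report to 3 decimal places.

k_gold ≈ 19.399

Capital per effective worker breaks even when investment replaces (n + g + δ)·k; here n + g + δ = 0.108.
At the golden rule the marginal product of capital equals n+g+δ: 0.49·k^(0.49−1) = 0.108. Solving, k_gold = (0.49/0.108)^(1/0.51) ≈ 19.3994.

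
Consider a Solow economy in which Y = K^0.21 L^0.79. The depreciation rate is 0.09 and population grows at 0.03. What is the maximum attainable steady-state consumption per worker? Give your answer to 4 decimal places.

Capital per worker breaks even when investment replaces (n + δ)·k; here n + δ = 0.12.
Golden rule sets MPK = n+δ: 0.21·k^(0.21−1) = 0.12, so k_gold = (0.21/0.12)^(1/0.79) ≈ 2.0307.
y_gold = 2.0307^0.21 ≈ 1.1604.
c_gold = y_gold − (n+δ)·k_gold = 1.1604 − 0.12·2.0307 ≈ 0.9167.

c_gold ≈ 0.9167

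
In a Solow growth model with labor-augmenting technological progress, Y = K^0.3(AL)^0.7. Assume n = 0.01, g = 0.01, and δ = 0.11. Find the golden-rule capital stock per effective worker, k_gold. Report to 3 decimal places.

k_gold ≈ 3.302

n + g + δ = 0.01 + 0.01 + 0.11 = 0.13.
Golden rule sets MPK = n+g+δ: 0.3·k^(0.3−1) = 0.13, so k_gold = (0.3/0.13)^(1/0.7) ≈ 3.3024.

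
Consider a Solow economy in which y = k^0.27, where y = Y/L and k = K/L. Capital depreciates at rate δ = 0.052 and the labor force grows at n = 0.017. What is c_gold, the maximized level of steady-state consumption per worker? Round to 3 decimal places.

c_gold ≈ 1.209

Break-even investment rate: n + δ = 0.017 + 0.052 = 0.069.
Golden rule sets MPK = n+δ: 0.27·k^(0.27−1) = 0.069, so k_gold = (0.27/0.069)^(1/0.73) ≈ 6.4813.
y_gold = 6.4813^0.27 ≈ 1.6563.
c_gold = y_gold − (n+δ)·k_gold = 1.6563 − 0.069·6.4813 ≈ 1.2091.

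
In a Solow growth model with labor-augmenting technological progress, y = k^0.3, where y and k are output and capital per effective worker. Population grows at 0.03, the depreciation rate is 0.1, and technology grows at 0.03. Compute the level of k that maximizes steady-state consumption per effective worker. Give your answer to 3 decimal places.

Break-even investment rate: n + g + δ = 0.03 + 0.03 + 0.1 = 0.16.
Golden rule sets MPK = n+g+δ: 0.3·k^(0.3−1) = 0.16, so k_gold = (0.3/0.16)^(1/0.7) ≈ 2.4547.

k_gold ≈ 2.455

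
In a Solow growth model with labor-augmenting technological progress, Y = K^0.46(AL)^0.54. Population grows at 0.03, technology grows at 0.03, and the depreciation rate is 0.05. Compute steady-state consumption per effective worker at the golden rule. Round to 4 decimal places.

c_gold ≈ 1.8269

Capital per effective worker breaks even when investment replaces (n + g + δ)·k; here n + g + δ = 0.11.
Golden rule sets MPK = n+g+δ: 0.46·k^(0.46−1) = 0.11, so k_gold = (0.46/0.11)^(1/0.54) ≈ 14.1474.
y_gold = 14.1474^0.46 ≈ 3.3831.
c_gold = y_gold − (n+g+δ)·k_gold = 3.3831 − 0.11·14.1474 ≈ 1.8269.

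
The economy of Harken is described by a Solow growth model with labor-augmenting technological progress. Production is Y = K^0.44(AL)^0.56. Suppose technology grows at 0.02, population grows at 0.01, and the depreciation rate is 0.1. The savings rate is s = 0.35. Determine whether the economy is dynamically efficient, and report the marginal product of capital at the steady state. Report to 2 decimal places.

Break-even investment rate: n + g + δ = 0.01 + 0.02 + 0.1 = 0.13.
Steady-state k*: s·k^0.44 = 0.13·k gives k* = (0.35/0.13)^(1/0.56) ≈ 5.8625.
MPK = 0.44·5.8625^(-0.56) ≈ 0.1634.
MPK > n+g+δ = 0.13, so the economy is dynamically efficient (under-saving).

dynamically efficient; MPK ≈ 0.16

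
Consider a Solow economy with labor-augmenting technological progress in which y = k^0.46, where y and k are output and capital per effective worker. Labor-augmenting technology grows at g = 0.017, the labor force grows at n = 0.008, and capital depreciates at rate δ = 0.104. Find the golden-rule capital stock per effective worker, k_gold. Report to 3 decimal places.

The effective depreciation rate is n + g + δ = 0.008 + 0.017 + 0.104 = 0.129.
Golden rule sets MPK = n+g+δ: 0.46·k^(0.46−1) = 0.129, so k_gold = (0.46/0.129)^(1/0.54) ≈ 10.5326.

k_gold ≈ 10.533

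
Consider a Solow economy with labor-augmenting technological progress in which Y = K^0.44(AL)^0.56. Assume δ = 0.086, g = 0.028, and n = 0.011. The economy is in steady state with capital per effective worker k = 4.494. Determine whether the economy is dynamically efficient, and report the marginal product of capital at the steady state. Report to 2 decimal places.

dynamically efficient; MPK ≈ 0.19

The effective depreciation rate is n + g + δ = 0.011 + 0.028 + 0.086 = 0.125.
MPK = 0.44·k^(0.44−1) = 0.44·4.494^(-0.56) ≈ 0.1897.
MPK > 0.125, so the economy is dynamically efficient (under-saving).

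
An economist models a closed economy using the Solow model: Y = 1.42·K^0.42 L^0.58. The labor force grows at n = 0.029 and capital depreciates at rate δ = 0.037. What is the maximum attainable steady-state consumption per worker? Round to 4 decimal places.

c_gold ≈ 4.0550

Capital per worker breaks even when investment replaces (n + δ)·k; here n + δ = 0.066.
At the golden rule the marginal product of capital equals n+δ: 0.42·1.42·k^(0.42−1) = 0.066. Solving, k_gold = (0.42·1.42/0.066)^(1/0.58) ≈ 44.4903.
y_gold = 1.42·44.4903^0.42 ≈ 6.9913.
c_gold = y_gold − (n+δ)·k_gold = 6.9913 − 0.066·44.4903 ≈ 4.0550.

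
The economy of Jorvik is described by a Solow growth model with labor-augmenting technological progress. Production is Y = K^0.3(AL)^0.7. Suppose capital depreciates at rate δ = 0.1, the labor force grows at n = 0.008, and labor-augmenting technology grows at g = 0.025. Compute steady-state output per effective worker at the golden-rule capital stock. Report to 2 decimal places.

The effective depreciation rate is n + g + δ = 0.008 + 0.025 + 0.1 = 0.133.
Setting f'(k) = n+g+δ gives 0.3·k^(0.3−1) = 0.133, hence k_gold = (0.3/0.133)^(1/0.7) ≈ 3.1965.
Output: y_gold = k_gold^0.3 = 3.1965^0.3 ≈ 1.4171.

y_gold ≈ 1.42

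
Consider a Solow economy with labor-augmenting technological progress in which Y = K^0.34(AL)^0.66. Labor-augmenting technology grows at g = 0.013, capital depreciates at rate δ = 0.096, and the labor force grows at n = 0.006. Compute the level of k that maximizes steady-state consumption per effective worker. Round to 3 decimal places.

n + g + δ = 0.006 + 0.013 + 0.096 = 0.115.
Maximizing c = f(k) − (n+g+δ)·k gives f'(k) = n+g+δ, i.e. 0.34·k^(0.34−1) = 0.115, so k_gold = (0.34/0.115)^(1/0.66) ≈ 5.1678.

k_gold ≈ 5.168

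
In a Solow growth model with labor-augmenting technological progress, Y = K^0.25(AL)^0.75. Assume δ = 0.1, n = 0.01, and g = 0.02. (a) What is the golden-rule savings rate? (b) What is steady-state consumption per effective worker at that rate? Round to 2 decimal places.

n + g + δ = 0.01 + 0.02 + 0.1 = 0.13.
For Cobb-Douglas, s_gold equals capital's share: s_gold = 0.25.
Setting f'(k) = n+g+δ gives 0.25·k^(0.25−1) = 0.13, hence k_gold = (0.25/0.13)^(1/0.75) ≈ 2.3915.
y_gold = 2.3915^0.25 ≈ 1.2436; c_gold = (1−0.25)·y_gold ≈ 0.9327.

(a) s_gold = 0.25; (b) c_gold ≈ 0.93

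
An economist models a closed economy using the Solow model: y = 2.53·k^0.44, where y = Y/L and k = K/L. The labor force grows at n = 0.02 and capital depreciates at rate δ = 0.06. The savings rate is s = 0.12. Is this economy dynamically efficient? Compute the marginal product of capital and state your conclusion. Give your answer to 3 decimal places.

n + δ = 0.02 + 0.06 = 0.08.
Steady-state k*: s·A·k^0.44 = 0.08·k gives k* = (0.12·2.53/0.08)^(1/0.56) ≈ 10.8220.
MPK = 0.44·2.53·10.8220^(-0.56) ≈ 0.2933.
MPK > n+δ = 0.08, so the economy is dynamically efficient (under-saving).

dynamically efficient; MPK ≈ 0.293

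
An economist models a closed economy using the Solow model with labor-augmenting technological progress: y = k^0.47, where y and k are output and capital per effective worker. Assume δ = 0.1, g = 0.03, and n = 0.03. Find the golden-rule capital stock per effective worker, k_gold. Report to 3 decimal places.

k_gold ≈ 7.638

The effective depreciation rate is n + g + δ = 0.03 + 0.03 + 0.1 = 0.16.
Golden rule sets MPK = n+g+δ: 0.47·k^(0.47−1) = 0.16, so k_gold = (0.47/0.16)^(1/0.53) ≈ 7.6380.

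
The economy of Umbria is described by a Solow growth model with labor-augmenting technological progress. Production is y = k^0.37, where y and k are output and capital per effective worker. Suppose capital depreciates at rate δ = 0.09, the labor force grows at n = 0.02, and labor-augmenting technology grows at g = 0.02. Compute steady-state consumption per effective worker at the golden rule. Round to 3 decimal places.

n + g + δ = 0.02 + 0.02 + 0.09 = 0.13.
Maximizing c = f(k) − (n+g+δ)·k gives f'(k) = n+g+δ, i.e. 0.37·k^(0.37−1) = 0.13, so k_gold = (0.37/0.13)^(1/0.63) ≈ 5.2607.
y_gold = 5.2607^0.37 ≈ 1.8484.
c_gold = y_gold − (n+g+δ)·k_gold = 1.8484 − 0.13·5.2607 ≈ 1.1645.

c_gold ≈ 1.164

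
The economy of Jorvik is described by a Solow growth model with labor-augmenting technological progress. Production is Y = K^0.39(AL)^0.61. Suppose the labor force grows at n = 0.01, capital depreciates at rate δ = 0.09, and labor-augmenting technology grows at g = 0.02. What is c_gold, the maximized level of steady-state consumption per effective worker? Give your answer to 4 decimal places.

c_gold ≈ 1.2960

The effective depreciation rate is n + g + δ = 0.01 + 0.02 + 0.09 = 0.12.
Setting f'(k) = n+g+δ gives 0.39·k^(0.39−1) = 0.12, hence k_gold = (0.39/0.12)^(1/0.61) ≈ 6.9048.
y_gold = 6.9048^0.39 ≈ 2.1246.
c_gold = y_gold − (n+g+δ)·k_gold = 2.1246 − 0.12·6.9048 ≈ 1.2960.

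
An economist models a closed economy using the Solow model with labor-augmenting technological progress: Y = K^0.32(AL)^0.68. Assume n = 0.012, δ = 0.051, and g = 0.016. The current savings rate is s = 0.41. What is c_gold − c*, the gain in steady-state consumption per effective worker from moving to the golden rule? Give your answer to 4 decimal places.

n + g + δ = 0.012 + 0.016 + 0.051 = 0.079.
Current steady state (s = 0.41): k* = (0.41/0.079)^(1/0.68) ≈ 11.2642, y* = 11.2642^0.32 ≈ 2.1704, c* = (1−0.41)·2.1704 ≈ 1.2805.
At the golden rule the marginal product of capital equals n+g+δ: 0.32·k^(0.32−1) = 0.079. Solving, k_gold = (0.32/0.079)^(1/0.68) ≈ 7.8238.
y_gold = 7.8238^0.32 ≈ 1.9315, c_gold = y_gold − 0.079·k_gold ≈ 1.3134.
Gain: Δc = 1.3134 − 1.2805 ≈ 0.0329.

Δc ≈ 0.0329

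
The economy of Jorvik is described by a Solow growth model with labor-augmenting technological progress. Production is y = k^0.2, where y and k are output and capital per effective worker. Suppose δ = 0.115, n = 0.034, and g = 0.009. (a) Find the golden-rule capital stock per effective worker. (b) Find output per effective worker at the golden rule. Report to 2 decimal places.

(a) k_gold ≈ 1.34; (b) y_gold ≈ 1.06

n + g + δ = 0.034 + 0.009 + 0.115 = 0.158.
Setting f'(k) = n+g+δ gives 0.2·k^(0.2−1) = 0.158, hence k_gold = (0.2/0.158)^(1/0.8) ≈ 1.3427.
y_gold = 1.3427^0.2 ≈ 1.0607.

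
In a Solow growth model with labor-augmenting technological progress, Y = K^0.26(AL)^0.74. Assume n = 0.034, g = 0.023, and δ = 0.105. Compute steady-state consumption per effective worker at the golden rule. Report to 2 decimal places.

c_gold ≈ 0.87

Break-even investment rate: n + g + δ = 0.034 + 0.023 + 0.105 = 0.162.
Maximizing c = f(k) − (n+g+δ)·k gives f'(k) = n+g+δ, i.e. 0.26·k^(0.26−1) = 0.162, so k_gold = (0.26/0.162)^(1/0.74) ≈ 1.8952.
y_gold = 1.8952^0.26 ≈ 1.1808.
c_gold = y_gold − (n+g+δ)·k_gold = 1.1808 − 0.162·1.8952 ≈ 0.8738.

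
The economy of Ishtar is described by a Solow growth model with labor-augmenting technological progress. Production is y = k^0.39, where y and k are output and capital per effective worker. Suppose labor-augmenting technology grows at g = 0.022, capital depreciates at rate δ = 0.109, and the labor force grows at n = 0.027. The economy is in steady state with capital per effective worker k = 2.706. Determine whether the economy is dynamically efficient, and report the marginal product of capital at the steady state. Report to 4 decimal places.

dynamically efficient; MPK ≈ 0.2125

Capital per effective worker breaks even when investment replaces (n + g + δ)·k; here n + g + δ = 0.158.
MPK = 0.39·k^(0.39−1) = 0.39·2.706^(-0.61) ≈ 0.2125.
MPK > 0.158, so the economy is dynamically efficient (under-saving).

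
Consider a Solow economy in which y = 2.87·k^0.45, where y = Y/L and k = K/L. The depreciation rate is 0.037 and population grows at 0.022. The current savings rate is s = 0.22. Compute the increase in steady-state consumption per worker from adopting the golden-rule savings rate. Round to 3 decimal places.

Δc ≈ 4.147

Break-even investment rate: n + δ = 0.022 + 0.037 = 0.059.
Current steady state (s = 0.22): k* = (0.22·2.87/0.059)^(1/0.55) ≈ 74.4272, y* = 2.87·74.4272^0.45 ≈ 19.9600, c* = (1−0.22)·19.9600 ≈ 15.5688.
At the golden rule the marginal product of capital equals n+δ: 0.45·2.87·k^(0.45−1) = 0.059. Solving, k_gold = (0.45·2.87/0.059)^(1/0.55) ≈ 273.4037.
y_gold = 2.87·273.4037^0.45 ≈ 35.8463, c_gold = y_gold − 0.059·k_gold ≈ 19.7154.
Gain: Δc = 19.7154 − 15.5688 ≈ 4.1466.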